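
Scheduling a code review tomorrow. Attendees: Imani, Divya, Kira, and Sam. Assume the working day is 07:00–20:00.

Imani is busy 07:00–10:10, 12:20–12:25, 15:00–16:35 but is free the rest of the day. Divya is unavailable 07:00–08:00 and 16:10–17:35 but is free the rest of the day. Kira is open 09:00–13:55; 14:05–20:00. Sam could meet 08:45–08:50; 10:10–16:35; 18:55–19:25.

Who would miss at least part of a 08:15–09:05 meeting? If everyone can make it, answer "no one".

Imani, Kira, Sam

Imani free: 10:10-12:20, 12:25-15:00, 16:35-20:00 (invert busy blocks within the working day).
Divya free: 08:00-16:10, 17:35-20:00 (invert busy blocks within the working day).
Kira free: 09:00-13:55, 14:05-20:00.
Sam free: 08:45-08:50, 10:10-16:35, 18:55-19:25.
Imani: not fully free for 08:15-09:05. Divya: free for 08:15-09:05. Kira: not fully free for 08:15-09:05. Sam: not fully free for 08:15-09:05.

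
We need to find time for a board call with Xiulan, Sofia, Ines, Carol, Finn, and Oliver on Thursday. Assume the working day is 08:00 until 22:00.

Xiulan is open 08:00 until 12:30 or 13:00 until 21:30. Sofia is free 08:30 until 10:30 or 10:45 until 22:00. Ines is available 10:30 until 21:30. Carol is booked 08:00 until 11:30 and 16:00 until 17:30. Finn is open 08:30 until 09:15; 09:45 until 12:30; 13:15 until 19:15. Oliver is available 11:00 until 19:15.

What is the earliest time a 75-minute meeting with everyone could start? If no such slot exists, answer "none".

13:15

Xiulan free: 08:00-12:30, 13:00-21:30.
Sofia free: 08:30-10:30, 10:45-22:00.
Ines free: 10:30-21:30.
Carol free: 11:30-16:00, 17:30-22:00 (invert busy blocks within the working day).
Finn free: 08:30-09:15, 09:45-12:30, 13:15-19:15.
Oliver free: 11:00-19:15.
Xiulan ∩ Sofia: 08:30-10:30, 10:45-12:30, 13:00-21:30.
Xiulan ∩ Sofia ∩ Ines: 10:45-12:30, 13:00-21:30.
Xiulan ∩ Sofia ∩ Ines ∩ Carol: 11:30-12:30, 13:00-16:00, 17:30-21:30.
Xiulan ∩ Sofia ∩ Ines ∩ Carol ∩ Finn: 11:30-12:30, 13:15-16:00, 17:30-19:15.
Xiulan ∩ Sofia ∩ Ines ∩ Carol ∩ Finn ∩ Oliver: 11:30-12:30, 13:15-16:00, 17:30-19:15.
The first common window of at least 75 minutes is 13:15-16:00, so the earliest start is 13:15.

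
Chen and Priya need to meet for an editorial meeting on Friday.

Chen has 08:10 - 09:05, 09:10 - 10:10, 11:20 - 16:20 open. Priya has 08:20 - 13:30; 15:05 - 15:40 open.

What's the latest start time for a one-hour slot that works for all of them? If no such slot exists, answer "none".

Chen ∩ Priya: 08:20-09:05, 09:10-10:10, 11:20-13:30, 15:05-15:40.
The last common window of at least 60 minutes is 11:20-13:30; a 60-minute meeting can start as late as 12:30 and still end by 13:30.

12:30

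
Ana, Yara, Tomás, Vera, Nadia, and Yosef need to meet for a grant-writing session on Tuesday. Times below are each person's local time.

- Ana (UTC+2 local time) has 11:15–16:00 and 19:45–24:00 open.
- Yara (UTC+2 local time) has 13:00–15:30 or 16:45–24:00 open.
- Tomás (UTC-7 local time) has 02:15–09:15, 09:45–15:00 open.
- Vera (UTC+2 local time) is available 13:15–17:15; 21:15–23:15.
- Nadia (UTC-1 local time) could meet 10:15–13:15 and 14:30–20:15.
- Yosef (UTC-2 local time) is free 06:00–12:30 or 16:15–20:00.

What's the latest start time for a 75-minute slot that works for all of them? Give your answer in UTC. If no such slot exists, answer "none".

Ana in UTC: 09:15-14:00, 17:45-22:00 (subtract 2h to convert from UTC+2).
Yara in UTC: 11:00-13:30, 14:45-22:00 (subtract 2h to convert from UTC+2).
Tomás in UTC: 09:15-16:15, 16:45-22:00 (add 7h to convert from UTC-7).
Vera in UTC: 11:15-15:15, 19:15-21:15 (subtract 2h to convert from UTC+2).
Nadia in UTC: 11:15-14:15, 15:30-21:15 (add 1h to convert from UTC-1).
Yosef in UTC: 08:00-14:30, 18:15-22:00 (add 2h to convert from UTC-2).
Ana ∩ Yara: 11:00-13:30, 17:45-22:00.
Ana ∩ Yara ∩ Tomás: 11:00-13:30, 17:45-22:00.
Ana ∩ Yara ∩ Tomás ∩ Vera: 11:15-13:30, 19:15-21:15.
Ana ∩ Yara ∩ Tomás ∩ Vera ∩ Nadia: 11:15-13:30, 19:15-21:15.
Ana ∩ Yara ∩ Tomás ∩ Vera ∩ Nadia ∩ Yosef: 11:15-13:30, 19:15-21:15.
So the common availability across everyone is 11:15-13:30, 19:15-21:15.
The last common window of at least 75 minutes is 19:15-21:15; a 75-minute meeting can start as late as 20:00 and still end by 21:15.

20:00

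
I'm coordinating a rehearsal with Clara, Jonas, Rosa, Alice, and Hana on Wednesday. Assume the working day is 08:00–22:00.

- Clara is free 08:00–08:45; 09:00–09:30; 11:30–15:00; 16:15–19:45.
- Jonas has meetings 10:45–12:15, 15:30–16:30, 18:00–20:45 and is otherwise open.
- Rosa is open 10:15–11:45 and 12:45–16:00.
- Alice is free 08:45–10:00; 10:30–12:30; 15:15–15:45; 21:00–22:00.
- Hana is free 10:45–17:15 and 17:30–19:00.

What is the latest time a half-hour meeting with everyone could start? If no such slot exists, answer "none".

none

Clara free: 08:00-08:45, 09:00-09:30, 11:30-15:00, 16:15-19:45.
Jonas free: 08:00-10:45, 12:15-15:30, 16:30-18:00, 20:45-22:00 (invert busy blocks within the working day).
Rosa free: 10:15-11:45, 12:45-16:00.
Alice free: 08:45-10:00, 10:30-12:30, 15:15-15:45, 21:00-22:00.
Hana free: 10:45-17:15, 17:30-19:00.
Clara ∩ Jonas: 08:00-08:45, 09:00-09:30, 12:15-15:00, 16:30-18:00.
Clara ∩ Jonas ∩ Rosa: 12:45-15:00.
Clara ∩ Jonas ∩ Rosa ∩ Alice: ∅.
Clara ∩ Jonas ∩ Rosa ∩ Alice ∩ Hana: ∅.
There is no time when everyone is free.
No common window is at least 30 minutes long.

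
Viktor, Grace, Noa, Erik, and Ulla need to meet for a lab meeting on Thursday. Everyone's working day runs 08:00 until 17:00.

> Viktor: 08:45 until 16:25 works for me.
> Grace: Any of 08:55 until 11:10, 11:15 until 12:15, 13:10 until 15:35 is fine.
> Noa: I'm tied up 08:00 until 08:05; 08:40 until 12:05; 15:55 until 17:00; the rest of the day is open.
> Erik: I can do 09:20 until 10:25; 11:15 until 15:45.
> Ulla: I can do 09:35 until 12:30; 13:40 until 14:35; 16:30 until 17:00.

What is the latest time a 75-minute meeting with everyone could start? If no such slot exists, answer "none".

Viktor free: 08:45-16:25.
Grace free: 08:55-11:10, 11:15-12:15, 13:10-15:35.
Noa free: 08:05-08:40, 12:05-15:55 (invert busy blocks within the working day).
Erik free: 09:20-10:25, 11:15-15:45.
Ulla free: 09:35-12:30, 13:40-14:35, 16:30-17:00.
Viktor ∩ Grace: 08:55-11:10, 11:15-12:15, 13:10-15:35.
Viktor ∩ Grace ∩ Noa: 12:05-12:15, 13:10-15:35.
Viktor ∩ Grace ∩ Noa ∩ Erik: 12:05-12:15, 13:10-15:35.
Viktor ∩ Grace ∩ Noa ∩ Erik ∩ Ulla: 12:05-12:15, 13:40-14:35.
So the common availability across everyone is 12:05-12:15, 13:40-14:35.
No common window is at least 75 minutes long.

none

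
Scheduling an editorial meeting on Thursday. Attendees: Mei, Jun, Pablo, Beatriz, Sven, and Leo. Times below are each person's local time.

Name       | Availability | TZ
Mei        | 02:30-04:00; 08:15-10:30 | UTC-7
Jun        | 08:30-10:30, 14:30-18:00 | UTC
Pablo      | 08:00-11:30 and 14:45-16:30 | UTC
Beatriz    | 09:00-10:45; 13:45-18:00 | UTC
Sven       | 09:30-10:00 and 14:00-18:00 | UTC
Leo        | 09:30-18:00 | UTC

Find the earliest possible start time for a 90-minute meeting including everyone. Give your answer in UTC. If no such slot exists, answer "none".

Mei in UTC: 09:30-11:00, 15:15-17:30 (add 7h to convert from UTC-7).
Jun in UTC: 08:30-10:30, 14:30-18:00.
Pablo in UTC: 08:00-11:30, 14:45-16:30.
Beatriz in UTC: 09:00-10:45, 13:45-18:00.
Sven in UTC: 09:30-10:00, 14:00-18:00.
Leo in UTC: 09:30-18:00.
Mei ∩ Jun: 09:30-10:30, 15:15-17:30.
Mei ∩ Jun ∩ Pablo: 09:30-10:30, 15:15-16:30.
Mei ∩ Jun ∩ Pablo ∩ Beatriz: 09:30-10:30, 15:15-16:30.
Mei ∩ Jun ∩ Pablo ∩ Beatriz ∩ Sven: 09:30-10:00, 15:15-16:30.
Mei ∩ Jun ∩ Pablo ∩ Beatriz ∩ Sven ∩ Leo: 09:30-10:00, 15:15-16:30.
No common window is at least 90 minutes long.

none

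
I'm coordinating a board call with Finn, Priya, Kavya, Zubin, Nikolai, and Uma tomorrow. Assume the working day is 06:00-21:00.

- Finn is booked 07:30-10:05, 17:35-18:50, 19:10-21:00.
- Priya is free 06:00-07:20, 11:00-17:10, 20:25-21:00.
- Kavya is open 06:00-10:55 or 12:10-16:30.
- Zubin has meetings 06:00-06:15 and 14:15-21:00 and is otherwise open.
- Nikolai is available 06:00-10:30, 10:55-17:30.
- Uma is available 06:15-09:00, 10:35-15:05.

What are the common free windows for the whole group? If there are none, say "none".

06:15-07:20, 12:10-14:15

Finn free: 06:00-07:30, 10:05-17:35, 18:50-19:10 (invert busy blocks within the working day).
Priya free: 06:00-07:20, 11:00-17:10, 20:25-21:00.
Kavya free: 06:00-10:55, 12:10-16:30.
Zubin free: 06:15-14:15 (invert busy blocks within the working day).
Nikolai free: 06:00-10:30, 10:55-17:30.
Uma free: 06:15-09:00, 10:35-15:05.
Finn ∩ Priya: 06:00-07:20, 11:00-17:10.
Finn ∩ Priya ∩ Kavya: 06:00-07:20, 12:10-16:30.
Finn ∩ Priya ∩ Kavya ∩ Zubin: 06:15-07:20, 12:10-14:15.
Finn ∩ Priya ∩ Kavya ∩ Zubin ∩ Nikolai: 06:15-07:20, 12:10-14:15.
Finn ∩ Priya ∩ Kavya ∩ Zubin ∩ Nikolai ∩ Uma: 06:15-07:20, 12:10-14:15.
Those are the intersection windows.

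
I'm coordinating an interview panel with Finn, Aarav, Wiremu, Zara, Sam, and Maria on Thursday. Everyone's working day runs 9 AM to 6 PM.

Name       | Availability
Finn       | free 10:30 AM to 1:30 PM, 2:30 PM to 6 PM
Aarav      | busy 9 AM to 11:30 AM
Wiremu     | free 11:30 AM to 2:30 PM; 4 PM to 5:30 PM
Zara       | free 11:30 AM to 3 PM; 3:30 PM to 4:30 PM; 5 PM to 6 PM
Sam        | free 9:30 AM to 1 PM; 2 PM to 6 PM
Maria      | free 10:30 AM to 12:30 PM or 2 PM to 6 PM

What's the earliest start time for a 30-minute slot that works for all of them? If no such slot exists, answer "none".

11:30

Finn free: 10:30-13:30, 14:30-18:00.
Aarav free: 11:30-18:00 (invert busy blocks within the working day).
Wiremu free: 11:30-14:30, 16:00-17:30.
Zara free: 11:30-15:00, 15:30-16:30, 17:00-18:00.
Sam free: 09:30-13:00, 14:00-18:00.
Maria free: 10:30-12:30, 14:00-18:00.
Finn ∩ Aarav: 11:30-13:30, 14:30-18:00.
Finn ∩ Aarav ∩ Wiremu: 11:30-13:30, 16:00-17:30.
Finn ∩ Aarav ∩ Wiremu ∩ Zara: 11:30-13:30, 16:00-16:30, 17:00-17:30.
Finn ∩ Aarav ∩ Wiremu ∩ Zara ∩ Sam: 11:30-13:00, 16:00-16:30, 17:00-17:30.
Finn ∩ Aarav ∩ Wiremu ∩ Zara ∩ Sam ∩ Maria: 11:30-12:30, 16:00-16:30, 17:00-17:30.
So the common availability across everyone is 11:30-12:30, 16:00-16:30, 17:00-17:30.
The first common window of at least 30 minutes is 11:30-12:30, so the earliest start is 11:30.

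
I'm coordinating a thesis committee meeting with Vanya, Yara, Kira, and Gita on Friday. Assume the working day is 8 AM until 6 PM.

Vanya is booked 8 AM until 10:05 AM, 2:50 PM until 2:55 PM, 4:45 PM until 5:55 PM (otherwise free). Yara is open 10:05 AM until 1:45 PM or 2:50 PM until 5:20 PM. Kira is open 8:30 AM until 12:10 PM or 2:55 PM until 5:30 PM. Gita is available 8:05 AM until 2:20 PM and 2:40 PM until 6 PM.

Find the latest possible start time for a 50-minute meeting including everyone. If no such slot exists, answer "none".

15:55

Vanya free: 10:05-14:50, 14:55-16:45, 17:55-18:00 (invert busy blocks within the working day).
Yara free: 10:05-13:45, 14:50-17:20.
Kira free: 08:30-12:10, 14:55-17:30.
Gita free: 08:05-14:20, 14:40-18:00.
Vanya ∩ Yara: 10:05-13:45, 14:55-16:45.
Vanya ∩ Yara ∩ Kira: 10:05-12:10, 14:55-16:45.
Vanya ∩ Yara ∩ Kira ∩ Gita: 10:05-12:10, 14:55-16:45.
The last common window of at least 50 minutes is 14:55-16:45; a 50-minute meeting can start as late as 15:55 and still end by 16:45.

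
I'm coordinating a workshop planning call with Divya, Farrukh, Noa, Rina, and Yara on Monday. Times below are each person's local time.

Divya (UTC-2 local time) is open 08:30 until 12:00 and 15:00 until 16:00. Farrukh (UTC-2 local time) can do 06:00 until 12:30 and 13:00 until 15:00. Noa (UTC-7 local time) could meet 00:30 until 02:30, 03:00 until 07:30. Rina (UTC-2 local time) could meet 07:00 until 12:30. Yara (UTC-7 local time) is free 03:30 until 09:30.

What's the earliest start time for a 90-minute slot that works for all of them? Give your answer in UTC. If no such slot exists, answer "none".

10:30

Divya in UTC: 10:30-14:00, 17:00-18:00 (add 2h to convert from UTC-2).
Farrukh in UTC: 08:00-14:30, 15:00-17:00 (add 2h to convert from UTC-2).
Noa in UTC: 07:30-09:30, 10:00-14:30 (add 7h to convert from UTC-7).
Rina in UTC: 09:00-14:30 (add 2h to convert from UTC-2).
Yara in UTC: 10:30-16:30 (add 7h to convert from UTC-7).
Divya ∩ Farrukh: 10:30-14:00.
Divya ∩ Farrukh ∩ Noa: 10:30-14:00.
Divya ∩ Farrukh ∩ Noa ∩ Rina: 10:30-14:00.
Divya ∩ Farrukh ∩ Noa ∩ Rina ∩ Yara: 10:30-14:00.
Those are the intersection windows.
The first common window of at least 90 minutes is 10:30-14:00, so the earliest start is 10:30.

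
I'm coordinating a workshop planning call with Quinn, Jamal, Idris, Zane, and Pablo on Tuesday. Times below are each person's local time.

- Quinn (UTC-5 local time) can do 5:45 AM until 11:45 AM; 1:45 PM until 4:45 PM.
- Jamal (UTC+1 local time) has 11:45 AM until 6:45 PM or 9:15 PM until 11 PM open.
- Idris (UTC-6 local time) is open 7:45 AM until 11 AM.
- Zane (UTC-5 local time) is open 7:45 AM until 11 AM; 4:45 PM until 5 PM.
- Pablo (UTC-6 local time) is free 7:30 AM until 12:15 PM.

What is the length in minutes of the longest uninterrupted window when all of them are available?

Quinn in UTC: 10:45-16:45, 18:45-21:45 (add 5h to convert from UTC-5).
Jamal in UTC: 10:45-17:45, 20:15-22:00 (subtract 1h to convert from UTC+1).
Idris in UTC: 13:45-17:00 (add 6h to convert from UTC-6).
Zane in UTC: 12:45-16:00, 21:45-22:00 (add 5h to convert from UTC-5).
Pablo in UTC: 13:30-18:15 (add 6h to convert from UTC-6).
Quinn ∩ Jamal: 10:45-16:45, 20:15-21:45.
Quinn ∩ Jamal ∩ Idris: 13:45-16:45.
Quinn ∩ Jamal ∩ Idris ∩ Zane: 13:45-16:00.
Quinn ∩ Jamal ∩ Idris ∩ Zane ∩ Pablo: 13:45-16:00.
So the common availability across everyone is 13:45-16:00.
The longest is 13:45-16:00 at 135 minutes.

135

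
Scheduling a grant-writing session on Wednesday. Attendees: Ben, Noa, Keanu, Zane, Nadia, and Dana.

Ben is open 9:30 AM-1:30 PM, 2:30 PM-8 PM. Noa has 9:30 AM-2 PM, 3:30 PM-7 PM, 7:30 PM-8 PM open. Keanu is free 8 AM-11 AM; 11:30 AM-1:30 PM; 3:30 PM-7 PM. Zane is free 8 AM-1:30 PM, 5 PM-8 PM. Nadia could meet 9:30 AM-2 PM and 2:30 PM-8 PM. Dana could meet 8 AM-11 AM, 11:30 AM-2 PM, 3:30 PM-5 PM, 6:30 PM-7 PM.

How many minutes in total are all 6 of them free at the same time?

240

Ben ∩ Noa: 09:30-13:30, 15:30-19:00, 19:30-20:00.
Ben ∩ Noa ∩ Keanu: 09:30-11:00, 11:30-13:30, 15:30-19:00.
Ben ∩ Noa ∩ Keanu ∩ Zane: 09:30-11:00, 11:30-13:30, 17:00-19:00.
Ben ∩ Noa ∩ Keanu ∩ Zane ∩ Nadia: 09:30-11:00, 11:30-13:30, 17:00-19:00.
Ben ∩ Noa ∩ Keanu ∩ Zane ∩ Nadia ∩ Dana: 09:30-11:00, 11:30-13:30, 18:30-19:00.
Summing the common windows: 90 + 120 + 30 = 240 minutes.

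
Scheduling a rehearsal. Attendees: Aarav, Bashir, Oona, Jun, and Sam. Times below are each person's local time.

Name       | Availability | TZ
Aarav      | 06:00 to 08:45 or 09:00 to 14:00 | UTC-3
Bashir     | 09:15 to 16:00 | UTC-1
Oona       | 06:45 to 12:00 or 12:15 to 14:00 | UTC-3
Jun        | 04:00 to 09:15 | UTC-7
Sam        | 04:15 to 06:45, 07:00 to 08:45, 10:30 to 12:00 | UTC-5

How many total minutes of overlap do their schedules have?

Aarav in UTC: 09:00-11:45, 12:00-17:00 (add 3h to convert from UTC-3).
Bashir in UTC: 10:15-17:00 (add 1h to convert from UTC-1).
Oona in UTC: 09:45-15:00, 15:15-17:00 (add 3h to convert from UTC-3).
Jun in UTC: 11:00-16:15 (add 7h to convert from UTC-7).
Sam in UTC: 09:15-11:45, 12:00-13:45, 15:30-17:00 (add 5h to convert from UTC-5).
Aarav ∩ Bashir: 10:15-11:45, 12:00-17:00.
Aarav ∩ Bashir ∩ Oona: 10:15-11:45, 12:00-15:00, 15:15-17:00.
Aarav ∩ Bashir ∩ Oona ∩ Jun: 11:00-11:45, 12:00-15:00, 15:15-16:15.
Aarav ∩ Bashir ∩ Oona ∩ Jun ∩ Sam: 11:00-11:45, 12:00-13:45, 15:30-16:15.
Those are the intersection windows.
Summing the common windows: 45 + 105 + 45 = 195 minutes.

195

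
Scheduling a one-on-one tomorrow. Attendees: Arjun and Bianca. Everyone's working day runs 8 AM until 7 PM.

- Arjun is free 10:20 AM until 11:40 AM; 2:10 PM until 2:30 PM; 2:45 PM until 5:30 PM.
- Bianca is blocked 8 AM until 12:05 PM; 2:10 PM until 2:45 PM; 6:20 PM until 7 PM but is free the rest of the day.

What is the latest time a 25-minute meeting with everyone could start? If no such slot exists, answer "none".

Arjun free: 10:20-11:40, 14:10-14:30, 14:45-17:30.
Bianca free: 12:05-14:10, 14:45-18:20 (invert busy blocks within the working day).
Arjun ∩ Bianca: 14:45-17:30.
The last common window of at least 25 minutes is 14:45-17:30; a 25-minute meeting can start as late as 17:05 and still end by 17:30.

17:05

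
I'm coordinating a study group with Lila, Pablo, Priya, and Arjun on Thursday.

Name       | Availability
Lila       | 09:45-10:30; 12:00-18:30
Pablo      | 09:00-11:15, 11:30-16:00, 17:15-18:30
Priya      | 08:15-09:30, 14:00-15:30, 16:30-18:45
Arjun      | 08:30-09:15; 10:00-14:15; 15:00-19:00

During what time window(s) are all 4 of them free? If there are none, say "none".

14:00-14:15, 15:00-15:30, 17:15-18:30

Lila ∩ Pablo: 09:45-10:30, 12:00-16:00, 17:15-18:30.
Lila ∩ Pablo ∩ Priya: 14:00-15:30, 17:15-18:30.
Lila ∩ Pablo ∩ Priya ∩ Arjun: 14:00-14:15, 15:00-15:30, 17:15-18:30.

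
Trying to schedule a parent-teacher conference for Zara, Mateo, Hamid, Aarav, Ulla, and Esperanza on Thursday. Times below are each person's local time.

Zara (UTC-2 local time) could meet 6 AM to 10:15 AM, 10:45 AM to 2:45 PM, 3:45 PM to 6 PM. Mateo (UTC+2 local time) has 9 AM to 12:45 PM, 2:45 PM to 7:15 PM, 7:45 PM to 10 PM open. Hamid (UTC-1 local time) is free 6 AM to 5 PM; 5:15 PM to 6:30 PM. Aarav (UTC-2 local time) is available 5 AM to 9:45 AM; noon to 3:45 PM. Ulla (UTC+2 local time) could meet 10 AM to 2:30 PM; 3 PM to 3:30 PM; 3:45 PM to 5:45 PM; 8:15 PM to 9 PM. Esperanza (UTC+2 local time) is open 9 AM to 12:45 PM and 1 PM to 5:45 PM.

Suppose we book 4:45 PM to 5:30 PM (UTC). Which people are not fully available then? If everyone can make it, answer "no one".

Esperanza, Mateo, Ulla, Zara

Zara in UTC: 08:00-12:15, 12:45-16:45, 17:45-20:00 (add 2h to convert from UTC-2).
Mateo in UTC: 07:00-10:45, 12:45-17:15, 17:45-20:00 (subtract 2h to convert from UTC+2).
Hamid in UTC: 07:00-18:00, 18:15-19:30 (add 1h to convert from UTC-1).
Aarav in UTC: 07:00-11:45, 14:00-17:45 (add 2h to convert from UTC-2).
Ulla in UTC: 08:00-12:30, 13:00-13:30, 13:45-15:45, 18:15-19:00 (subtract 2h to convert from UTC+2).
Esperanza in UTC: 07:00-10:45, 11:00-15:45 (subtract 2h to convert from UTC+2).
Zara: not fully free for 16:45-17:30. Mateo: not fully free for 16:45-17:30. Hamid: free for 16:45-17:30. Aarav: free for 16:45-17:30. Ulla: not fully free for 16:45-17:30. Esperanza: not fully free for 16:45-17:30.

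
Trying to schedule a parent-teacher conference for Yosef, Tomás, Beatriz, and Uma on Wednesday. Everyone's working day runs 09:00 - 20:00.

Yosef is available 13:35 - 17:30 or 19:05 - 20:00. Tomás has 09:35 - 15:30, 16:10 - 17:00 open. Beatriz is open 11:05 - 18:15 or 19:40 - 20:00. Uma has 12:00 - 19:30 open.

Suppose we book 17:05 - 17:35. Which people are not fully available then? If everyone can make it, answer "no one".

Tomás, Yosef

Yosef: not fully free for 17:05-17:35. Tomás: not fully free for 17:05-17:35. Beatriz: free for 17:05-17:35. Uma: free for 17:05-17:35.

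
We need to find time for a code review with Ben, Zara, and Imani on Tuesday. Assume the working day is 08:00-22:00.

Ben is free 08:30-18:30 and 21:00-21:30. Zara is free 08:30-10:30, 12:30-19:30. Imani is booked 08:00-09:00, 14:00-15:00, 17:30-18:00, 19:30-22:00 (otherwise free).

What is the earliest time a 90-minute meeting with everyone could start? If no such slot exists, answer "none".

Ben free: 08:30-18:30, 21:00-21:30.
Zara free: 08:30-10:30, 12:30-19:30.
Imani free: 09:00-14:00, 15:00-17:30, 18:00-19:30 (invert busy blocks within the working day).
Ben ∩ Zara: 08:30-10:30, 12:30-18:30.
Ben ∩ Zara ∩ Imani: 09:00-10:30, 12:30-14:00, 15:00-17:30, 18:00-18:30.
The first common window of at least 90 minutes is 09:00-10:30, so the earliest start is 09:00.

09:00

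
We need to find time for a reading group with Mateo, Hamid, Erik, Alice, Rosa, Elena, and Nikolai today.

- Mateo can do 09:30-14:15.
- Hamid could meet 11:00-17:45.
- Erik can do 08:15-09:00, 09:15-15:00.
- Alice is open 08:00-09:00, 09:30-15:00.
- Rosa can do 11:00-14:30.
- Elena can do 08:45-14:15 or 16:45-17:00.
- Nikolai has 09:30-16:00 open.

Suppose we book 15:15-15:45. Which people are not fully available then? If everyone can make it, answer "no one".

Alice, Elena, Erik, Mateo, Rosa

Mateo: not fully free for 15:15-15:45. Hamid: free for 15:15-15:45. Erik: not fully free for 15:15-15:45. Alice: not fully free for 15:15-15:45. Rosa: not fully free for 15:15-15:45. Elena: not fully free for 15:15-15:45. Nikolai: free for 15:15-15:45.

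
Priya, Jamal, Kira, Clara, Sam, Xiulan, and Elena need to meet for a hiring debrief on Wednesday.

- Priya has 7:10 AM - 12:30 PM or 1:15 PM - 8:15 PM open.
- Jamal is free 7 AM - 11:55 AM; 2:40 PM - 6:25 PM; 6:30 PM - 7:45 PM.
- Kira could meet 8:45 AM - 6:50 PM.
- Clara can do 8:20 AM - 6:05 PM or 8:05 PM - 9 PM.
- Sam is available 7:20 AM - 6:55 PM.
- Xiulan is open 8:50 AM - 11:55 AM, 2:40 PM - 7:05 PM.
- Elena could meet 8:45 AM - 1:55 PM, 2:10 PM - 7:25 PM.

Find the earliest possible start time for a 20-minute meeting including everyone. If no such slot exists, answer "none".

Priya ∩ Jamal: 07:10-11:55, 14:40-18:25, 18:30-19:45.
Priya ∩ Jamal ∩ Kira: 08:45-11:55, 14:40-18:25, 18:30-18:50.
Priya ∩ Jamal ∩ Kira ∩ Clara: 08:45-11:55, 14:40-18:05.
Priya ∩ Jamal ∩ Kira ∩ Clara ∩ Sam: 08:45-11:55, 14:40-18:05.
Priya ∩ Jamal ∩ Kira ∩ Clara ∩ Sam ∩ Xiulan: 08:50-11:55, 14:40-18:05.
Priya ∩ Jamal ∩ Kira ∩ Clara ∩ Sam ∩ Xiulan ∩ Elena: 08:50-11:55, 14:40-18:05.
The first common window of at least 20 minutes is 08:50-11:55, so the earliest start is 08:50.

08:50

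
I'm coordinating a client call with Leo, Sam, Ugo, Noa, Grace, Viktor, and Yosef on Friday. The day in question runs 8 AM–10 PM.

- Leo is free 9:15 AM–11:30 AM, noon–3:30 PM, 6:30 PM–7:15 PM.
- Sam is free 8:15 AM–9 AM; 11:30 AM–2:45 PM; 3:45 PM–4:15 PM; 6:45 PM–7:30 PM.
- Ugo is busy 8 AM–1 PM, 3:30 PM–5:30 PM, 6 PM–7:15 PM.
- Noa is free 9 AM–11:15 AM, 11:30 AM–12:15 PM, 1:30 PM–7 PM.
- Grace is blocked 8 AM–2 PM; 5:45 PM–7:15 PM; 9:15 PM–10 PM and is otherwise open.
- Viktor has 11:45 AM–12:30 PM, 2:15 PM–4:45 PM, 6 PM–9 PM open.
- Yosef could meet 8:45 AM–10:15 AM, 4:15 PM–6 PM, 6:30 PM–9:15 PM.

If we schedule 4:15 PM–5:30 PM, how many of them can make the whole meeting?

3

Leo free: 09:15-11:30, 12:00-15:30, 18:30-19:15.
Sam free: 08:15-09:00, 11:30-14:45, 15:45-16:15, 18:45-19:30.
Ugo free: 13:00-15:30, 17:30-18:00, 19:15-22:00 (invert busy blocks within the working day).
Noa free: 09:00-11:15, 11:30-12:15, 13:30-19:00.
Grace free: 14:00-17:45, 19:15-21:15 (invert busy blocks within the working day).
Viktor free: 11:45-12:30, 14:15-16:45, 18:00-21:00.
Yosef free: 08:45-10:15, 16:15-18:00, 18:30-21:15.
Noa, Grace, and Yosef can make the full 16:15-17:30 slot — that's 3.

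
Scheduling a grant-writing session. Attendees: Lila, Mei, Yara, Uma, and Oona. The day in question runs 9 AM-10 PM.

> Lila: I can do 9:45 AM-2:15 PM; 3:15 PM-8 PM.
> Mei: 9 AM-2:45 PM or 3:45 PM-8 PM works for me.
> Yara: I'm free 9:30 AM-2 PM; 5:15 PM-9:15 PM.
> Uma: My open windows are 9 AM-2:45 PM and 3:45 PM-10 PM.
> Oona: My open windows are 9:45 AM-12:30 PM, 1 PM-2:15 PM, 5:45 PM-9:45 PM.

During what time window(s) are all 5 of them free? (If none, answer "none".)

09:45-12:30, 13:00-14:00, 17:45-20:00

Lila ∩ Mei: 09:45-14:15, 15:45-20:00.
Lila ∩ Mei ∩ Yara: 09:45-14:00, 17:15-20:00.
Lila ∩ Mei ∩ Yara ∩ Uma: 09:45-14:00, 17:15-20:00.
Lila ∩ Mei ∩ Yara ∩ Uma ∩ Oona: 09:45-12:30, 13:00-14:00, 17:45-20:00.
So the common availability across everyone is 09:45-12:30, 13:00-14:00, 17:45-20:00.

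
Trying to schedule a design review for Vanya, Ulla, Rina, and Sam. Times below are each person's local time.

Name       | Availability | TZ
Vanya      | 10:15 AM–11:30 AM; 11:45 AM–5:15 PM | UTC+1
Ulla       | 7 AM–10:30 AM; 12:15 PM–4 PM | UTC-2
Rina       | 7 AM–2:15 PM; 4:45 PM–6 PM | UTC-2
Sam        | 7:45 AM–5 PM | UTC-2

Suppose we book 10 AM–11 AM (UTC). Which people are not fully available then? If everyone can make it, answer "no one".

Vanya

Vanya in UTC: 09:15-10:30, 10:45-16:15 (subtract 1h to convert from UTC+1).
Ulla in UTC: 09:00-12:30, 14:15-18:00 (add 2h to convert from UTC-2).
Rina in UTC: 09:00-16:15, 18:45-20:00 (add 2h to convert from UTC-2).
Sam in UTC: 09:45-19:00 (add 2h to convert from UTC-2).
Vanya: not fully free for 10:00-11:00. Ulla: free for 10:00-11:00. Rina: free for 10:00-11:00. Sam: free for 10:00-11:00.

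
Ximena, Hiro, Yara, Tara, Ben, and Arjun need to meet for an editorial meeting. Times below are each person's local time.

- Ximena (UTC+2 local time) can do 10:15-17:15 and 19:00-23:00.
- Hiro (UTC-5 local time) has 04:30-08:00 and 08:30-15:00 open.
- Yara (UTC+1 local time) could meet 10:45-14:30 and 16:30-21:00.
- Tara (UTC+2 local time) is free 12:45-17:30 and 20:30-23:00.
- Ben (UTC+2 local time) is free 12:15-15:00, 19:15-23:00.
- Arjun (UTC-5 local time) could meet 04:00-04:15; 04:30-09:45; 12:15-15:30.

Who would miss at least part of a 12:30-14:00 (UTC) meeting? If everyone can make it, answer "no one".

Ximena in UTC: 08:15-15:15, 17:00-21:00 (subtract 2h to convert from UTC+2).
Hiro in UTC: 09:30-13:00, 13:30-20:00 (add 5h to convert from UTC-5).
Yara in UTC: 09:45-13:30, 15:30-20:00 (subtract 1h to convert from UTC+1).
Tara in UTC: 10:45-15:30, 18:30-21:00 (subtract 2h to convert from UTC+2).
Ben in UTC: 10:15-13:00, 17:15-21:00 (subtract 2h to convert from UTC+2).
Arjun in UTC: 09:00-09:15, 09:30-14:45, 17:15-20:30 (add 5h to convert from UTC-5).
Ximena: free for 12:30-14:00. Hiro: not fully free for 12:30-14:00. Yara: not fully free for 12:30-14:00. Tara: free for 12:30-14:00. Ben: not fully free for 12:30-14:00. Arjun: free for 12:30-14:00.

Ben, Hiro, Yara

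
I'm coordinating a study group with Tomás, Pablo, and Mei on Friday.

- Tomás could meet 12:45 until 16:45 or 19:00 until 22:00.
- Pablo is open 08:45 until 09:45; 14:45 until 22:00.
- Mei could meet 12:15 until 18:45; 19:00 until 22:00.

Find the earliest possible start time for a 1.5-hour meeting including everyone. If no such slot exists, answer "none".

14:45

Tomás ∩ Pablo: 14:45-16:45, 19:00-22:00.
Tomás ∩ Pablo ∩ Mei: 14:45-16:45, 19:00-22:00.
Those are the intersection windows.
The first common window of at least 90 minutes is 14:45-16:45, so the earliest start is 14:45.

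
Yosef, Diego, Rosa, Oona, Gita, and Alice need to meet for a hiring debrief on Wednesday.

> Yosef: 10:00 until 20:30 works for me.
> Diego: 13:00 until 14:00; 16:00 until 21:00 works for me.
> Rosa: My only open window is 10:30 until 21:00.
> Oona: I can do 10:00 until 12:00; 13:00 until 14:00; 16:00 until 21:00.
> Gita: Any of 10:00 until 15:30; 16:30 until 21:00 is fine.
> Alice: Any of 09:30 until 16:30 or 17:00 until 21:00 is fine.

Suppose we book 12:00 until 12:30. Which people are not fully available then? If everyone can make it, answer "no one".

Yosef: free for 12:00-12:30. Diego: not fully free for 12:00-12:30. Rosa: free for 12:00-12:30. Oona: not fully free for 12:00-12:30. Gita: free for 12:00-12:30. Alice: free for 12:00-12:30.

Diego, Oona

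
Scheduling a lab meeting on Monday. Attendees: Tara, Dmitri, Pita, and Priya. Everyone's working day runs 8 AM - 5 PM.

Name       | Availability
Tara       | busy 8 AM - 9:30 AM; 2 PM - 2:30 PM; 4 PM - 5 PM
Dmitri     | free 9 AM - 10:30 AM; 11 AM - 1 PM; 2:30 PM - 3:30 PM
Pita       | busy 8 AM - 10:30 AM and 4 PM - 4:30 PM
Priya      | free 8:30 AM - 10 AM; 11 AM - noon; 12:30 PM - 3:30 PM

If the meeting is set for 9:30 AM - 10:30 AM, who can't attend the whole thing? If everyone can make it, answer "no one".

Tara free: 09:30-14:00, 14:30-16:00 (invert busy blocks within the working day).
Dmitri free: 09:00-10:30, 11:00-13:00, 14:30-15:30.
Pita free: 10:30-16:00, 16:30-17:00 (invert busy blocks within the working day).
Priya free: 08:30-10:00, 11:00-12:00, 12:30-15:30.
Tara: free for 09:30-10:30. Dmitri: free for 09:30-10:30. Pita: not fully free for 09:30-10:30. Priya: not fully free for 09:30-10:30.

Pita, Priya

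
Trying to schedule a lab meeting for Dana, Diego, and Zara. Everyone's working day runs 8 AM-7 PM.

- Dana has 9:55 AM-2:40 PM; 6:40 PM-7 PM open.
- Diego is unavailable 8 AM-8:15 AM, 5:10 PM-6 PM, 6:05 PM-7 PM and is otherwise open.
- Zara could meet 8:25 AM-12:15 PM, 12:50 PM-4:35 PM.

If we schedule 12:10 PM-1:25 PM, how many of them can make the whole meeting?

Dana free: 09:55-14:40, 18:40-19:00.
Diego free: 08:15-17:10, 18:00-18:05 (invert busy blocks within the working day).
Zara free: 08:25-12:15, 12:50-16:35.
Dana and Diego can make the full 12:10-13:25 slot — that's 2.

2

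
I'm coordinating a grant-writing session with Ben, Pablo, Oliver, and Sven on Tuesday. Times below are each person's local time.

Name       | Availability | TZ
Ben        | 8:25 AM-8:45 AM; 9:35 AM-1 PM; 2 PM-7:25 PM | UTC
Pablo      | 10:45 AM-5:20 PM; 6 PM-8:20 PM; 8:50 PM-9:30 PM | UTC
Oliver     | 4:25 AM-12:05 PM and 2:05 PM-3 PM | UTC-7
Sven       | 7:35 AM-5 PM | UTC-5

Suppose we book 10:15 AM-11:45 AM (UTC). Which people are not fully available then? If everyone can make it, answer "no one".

Oliver, Pablo, Sven

Ben in UTC: 08:25-08:45, 09:35-13:00, 14:00-19:25.
Pablo in UTC: 10:45-17:20, 18:00-20:20, 20:50-21:30.
Oliver in UTC: 11:25-19:05, 21:05-22:00 (add 7h to convert from UTC-7).
Sven in UTC: 12:35-22:00 (add 5h to convert from UTC-5).
Ben: free for 10:15-11:45. Pablo: not fully free for 10:15-11:45. Oliver: not fully free for 10:15-11:45. Sven: not fully free for 10:15-11:45.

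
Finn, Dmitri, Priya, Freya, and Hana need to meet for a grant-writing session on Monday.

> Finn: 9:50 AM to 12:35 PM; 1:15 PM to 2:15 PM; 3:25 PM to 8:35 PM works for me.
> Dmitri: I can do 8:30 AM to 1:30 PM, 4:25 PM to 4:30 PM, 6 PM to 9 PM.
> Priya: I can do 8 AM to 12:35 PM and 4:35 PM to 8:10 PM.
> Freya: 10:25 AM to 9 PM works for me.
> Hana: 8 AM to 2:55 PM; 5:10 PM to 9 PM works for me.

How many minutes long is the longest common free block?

Finn ∩ Dmitri: 09:50-12:35, 13:15-13:30, 16:25-16:30, 18:00-20:35.
Finn ∩ Dmitri ∩ Priya: 09:50-12:35, 18:00-20:10.
Finn ∩ Dmitri ∩ Priya ∩ Freya: 10:25-12:35, 18:00-20:10.
Finn ∩ Dmitri ∩ Priya ∩ Freya ∩ Hana: 10:25-12:35, 18:00-20:10.
The longest is 10:25-12:35 at 130 minutes.

130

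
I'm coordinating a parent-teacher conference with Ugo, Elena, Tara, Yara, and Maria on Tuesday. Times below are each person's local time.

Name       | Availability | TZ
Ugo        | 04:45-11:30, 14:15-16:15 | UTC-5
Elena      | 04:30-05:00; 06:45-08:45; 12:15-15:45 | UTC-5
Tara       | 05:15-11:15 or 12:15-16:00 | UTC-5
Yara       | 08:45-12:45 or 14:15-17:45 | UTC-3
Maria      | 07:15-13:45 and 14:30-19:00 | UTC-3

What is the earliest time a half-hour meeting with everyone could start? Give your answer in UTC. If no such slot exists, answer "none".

Ugo in UTC: 09:45-16:30, 19:15-21:15 (add 5h to convert from UTC-5).
Elena in UTC: 09:30-10:00, 11:45-13:45, 17:15-20:45 (add 5h to convert from UTC-5).
Tara in UTC: 10:15-16:15, 17:15-21:00 (add 5h to convert from UTC-5).
Yara in UTC: 11:45-15:45, 17:15-20:45 (add 3h to convert from UTC-3).
Maria in UTC: 10:15-16:45, 17:30-22:00 (add 3h to convert from UTC-3).
Ugo ∩ Elena: 09:45-10:00, 11:45-13:45, 19:15-20:45.
Ugo ∩ Elena ∩ Tara: 11:45-13:45, 19:15-20:45.
Ugo ∩ Elena ∩ Tara ∩ Yara: 11:45-13:45, 19:15-20:45.
Ugo ∩ Elena ∩ Tara ∩ Yara ∩ Maria: 11:45-13:45, 19:15-20:45.
Those are the intersection windows.
The first common window of at least 30 minutes is 11:45-13:45, so the earliest start is 11:45.

11:45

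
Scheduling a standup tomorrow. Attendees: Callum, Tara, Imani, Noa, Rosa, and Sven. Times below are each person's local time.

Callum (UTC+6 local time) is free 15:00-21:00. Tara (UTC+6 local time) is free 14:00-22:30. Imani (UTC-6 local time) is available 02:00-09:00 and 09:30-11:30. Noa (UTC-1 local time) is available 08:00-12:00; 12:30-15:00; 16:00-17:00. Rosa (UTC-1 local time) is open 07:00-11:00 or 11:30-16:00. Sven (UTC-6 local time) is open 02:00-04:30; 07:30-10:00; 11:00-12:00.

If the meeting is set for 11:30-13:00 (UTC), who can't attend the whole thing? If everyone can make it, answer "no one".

Rosa, Sven

Callum in UTC: 09:00-15:00 (subtract 6h to convert from UTC+6).
Tara in UTC: 08:00-16:30 (subtract 6h to convert from UTC+6).
Imani in UTC: 08:00-15:00, 15:30-17:30 (add 6h to convert from UTC-6).
Noa in UTC: 09:00-13:00, 13:30-16:00, 17:00-18:00 (add 1h to convert from UTC-1).
Rosa in UTC: 08:00-12:00, 12:30-17:00 (add 1h to convert from UTC-1).
Sven in UTC: 08:00-10:30, 13:30-16:00, 17:00-18:00 (add 6h to convert from UTC-6).
Callum: free for 11:30-13:00. Tara: free for 11:30-13:00. Imani: free for 11:30-13:00. Noa: free for 11:30-13:00. Rosa: not fully free for 11:30-13:00. Sven: not fully free for 11:30-13:00.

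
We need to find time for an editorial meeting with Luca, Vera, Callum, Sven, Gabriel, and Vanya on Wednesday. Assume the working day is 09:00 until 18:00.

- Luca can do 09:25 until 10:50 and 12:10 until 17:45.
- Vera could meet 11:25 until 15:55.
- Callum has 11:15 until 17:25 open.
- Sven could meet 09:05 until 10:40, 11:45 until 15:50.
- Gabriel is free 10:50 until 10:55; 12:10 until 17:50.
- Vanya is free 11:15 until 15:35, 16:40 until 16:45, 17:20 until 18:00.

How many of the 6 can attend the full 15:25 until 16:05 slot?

Luca, Callum, and Gabriel can make the full 15:25-16:05 slot — that's 3.

3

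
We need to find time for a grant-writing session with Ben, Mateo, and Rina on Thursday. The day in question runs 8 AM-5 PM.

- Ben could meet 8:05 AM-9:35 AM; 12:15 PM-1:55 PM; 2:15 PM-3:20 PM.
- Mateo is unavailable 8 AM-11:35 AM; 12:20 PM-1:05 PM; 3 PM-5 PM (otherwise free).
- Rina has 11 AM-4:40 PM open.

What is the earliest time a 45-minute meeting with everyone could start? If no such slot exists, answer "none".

13:05

Ben free: 08:05-09:35, 12:15-13:55, 14:15-15:20.
Mateo free: 11:35-12:20, 13:05-15:00 (invert busy blocks within the working day).
Rina free: 11:00-16:40.
Ben ∩ Mateo: 12:15-12:20, 13:05-13:55, 14:15-15:00.
Ben ∩ Mateo ∩ Rina: 12:15-12:20, 13:05-13:55, 14:15-15:00.
The first common window of at least 45 minutes is 13:05-13:55, so the earliest start is 13:05.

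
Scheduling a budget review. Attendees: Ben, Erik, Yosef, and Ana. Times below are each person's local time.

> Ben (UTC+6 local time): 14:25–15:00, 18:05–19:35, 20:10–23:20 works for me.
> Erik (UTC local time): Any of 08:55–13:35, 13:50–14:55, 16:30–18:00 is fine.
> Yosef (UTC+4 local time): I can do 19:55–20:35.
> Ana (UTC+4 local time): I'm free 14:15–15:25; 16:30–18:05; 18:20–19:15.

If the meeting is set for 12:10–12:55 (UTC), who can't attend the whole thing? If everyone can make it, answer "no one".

Ana, Yosef

Ben in UTC: 08:25-09:00, 12:05-13:35, 14:10-17:20 (subtract 6h to convert from UTC+6).
Erik in UTC: 08:55-13:35, 13:50-14:55, 16:30-18:00.
Yosef in UTC: 15:55-16:35 (subtract 4h to convert from UTC+4).
Ana in UTC: 10:15-11:25, 12:30-14:05, 14:20-15:15 (subtract 4h to convert from UTC+4).
Ben: free for 12:10-12:55. Erik: free for 12:10-12:55. Yosef: not fully free for 12:10-12:55. Ana: not fully free for 12:10-12:55.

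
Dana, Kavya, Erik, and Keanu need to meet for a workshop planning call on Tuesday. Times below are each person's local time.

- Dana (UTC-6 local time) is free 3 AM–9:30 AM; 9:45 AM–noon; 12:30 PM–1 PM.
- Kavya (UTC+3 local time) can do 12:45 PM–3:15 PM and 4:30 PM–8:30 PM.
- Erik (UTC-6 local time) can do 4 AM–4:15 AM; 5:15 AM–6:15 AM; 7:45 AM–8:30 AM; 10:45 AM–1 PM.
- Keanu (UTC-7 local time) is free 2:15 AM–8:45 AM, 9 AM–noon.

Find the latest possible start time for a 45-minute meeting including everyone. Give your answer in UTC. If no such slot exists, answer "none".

16:45

Dana in UTC: 09:00-15:30, 15:45-18:00, 18:30-19:00 (add 6h to convert from UTC-6).
Kavya in UTC: 09:45-12:15, 13:30-17:30 (subtract 3h to convert from UTC+3).
Erik in UTC: 10:00-10:15, 11:15-12:15, 13:45-14:30, 16:45-19:00 (add 6h to convert from UTC-6).
Keanu in UTC: 09:15-15:45, 16:00-19:00 (add 7h to convert from UTC-7).
Dana ∩ Kavya: 09:45-12:15, 13:30-15:30, 15:45-17:30.
Dana ∩ Kavya ∩ Erik: 10:00-10:15, 11:15-12:15, 13:45-14:30, 16:45-17:30.
Dana ∩ Kavya ∩ Erik ∩ Keanu: 10:00-10:15, 11:15-12:15, 13:45-14:30, 16:45-17:30.
So the common availability across everyone is 10:00-10:15, 11:15-12:15, 13:45-14:30, 16:45-17:30.
The last common window of at least 45 minutes is 16:45-17:30; a 45-minute meeting can start as late as 16:45 and still end by 17:30.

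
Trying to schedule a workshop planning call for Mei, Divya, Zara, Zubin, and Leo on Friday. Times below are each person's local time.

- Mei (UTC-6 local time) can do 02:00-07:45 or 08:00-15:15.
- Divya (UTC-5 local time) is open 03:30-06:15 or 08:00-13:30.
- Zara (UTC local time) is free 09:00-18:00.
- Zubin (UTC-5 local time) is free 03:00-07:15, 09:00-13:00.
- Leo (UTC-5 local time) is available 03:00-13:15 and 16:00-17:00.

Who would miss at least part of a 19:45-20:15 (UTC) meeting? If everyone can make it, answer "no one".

Mei in UTC: 08:00-13:45, 14:00-21:15 (add 6h to convert from UTC-6).
Divya in UTC: 08:30-11:15, 13:00-18:30 (add 5h to convert from UTC-5).
Zara in UTC: 09:00-18:00.
Zubin in UTC: 08:00-12:15, 14:00-18:00 (add 5h to convert from UTC-5).
Leo in UTC: 08:00-18:15, 21:00-22:00 (add 5h to convert from UTC-5).
Mei: free for 19:45-20:15. Divya: not fully free for 19:45-20:15. Zara: not fully free for 19:45-20:15. Zubin: not fully free for 19:45-20:15. Leo: not fully free for 19:45-20:15.

Divya, Leo, Zara, Zubin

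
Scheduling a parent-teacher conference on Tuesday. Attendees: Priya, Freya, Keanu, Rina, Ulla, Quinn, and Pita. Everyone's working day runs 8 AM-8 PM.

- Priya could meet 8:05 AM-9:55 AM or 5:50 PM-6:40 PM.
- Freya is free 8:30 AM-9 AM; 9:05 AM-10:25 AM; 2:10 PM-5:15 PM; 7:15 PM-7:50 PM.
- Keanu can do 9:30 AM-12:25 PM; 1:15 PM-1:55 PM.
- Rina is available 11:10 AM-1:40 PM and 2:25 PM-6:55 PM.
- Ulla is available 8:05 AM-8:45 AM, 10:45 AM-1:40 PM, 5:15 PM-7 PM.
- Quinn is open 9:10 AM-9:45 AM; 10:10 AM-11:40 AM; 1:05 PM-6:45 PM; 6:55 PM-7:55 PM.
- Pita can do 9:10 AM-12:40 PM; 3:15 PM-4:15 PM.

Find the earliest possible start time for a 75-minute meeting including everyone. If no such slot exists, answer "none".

Priya ∩ Freya: 08:30-09:00, 09:05-09:55.
Priya ∩ Freya ∩ Keanu: 09:30-09:55.
Priya ∩ Freya ∩ Keanu ∩ Rina: ∅.
Priya ∩ Freya ∩ Keanu ∩ Rina ∩ Ulla: ∅.
Priya ∩ Freya ∩ Keanu ∩ Rina ∩ Ulla ∩ Quinn: ∅.
Priya ∩ Freya ∩ Keanu ∩ Rina ∩ Ulla ∩ Quinn ∩ Pita: ∅.
There is no time when everyone is free.
No common window is at least 75 minutes long.

none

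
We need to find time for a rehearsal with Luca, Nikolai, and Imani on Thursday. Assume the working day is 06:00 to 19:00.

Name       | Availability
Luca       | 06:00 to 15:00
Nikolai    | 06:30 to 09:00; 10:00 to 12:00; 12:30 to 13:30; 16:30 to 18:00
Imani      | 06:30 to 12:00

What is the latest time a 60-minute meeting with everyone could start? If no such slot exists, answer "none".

Luca ∩ Nikolai: 06:30-09:00, 10:00-12:00, 12:30-13:30.
Luca ∩ Nikolai ∩ Imani: 06:30-09:00, 10:00-12:00.
The last common window of at least 60 minutes is 10:00-12:00; a 60-minute meeting can start as late as 11:00 and still end by 12:00.

11:00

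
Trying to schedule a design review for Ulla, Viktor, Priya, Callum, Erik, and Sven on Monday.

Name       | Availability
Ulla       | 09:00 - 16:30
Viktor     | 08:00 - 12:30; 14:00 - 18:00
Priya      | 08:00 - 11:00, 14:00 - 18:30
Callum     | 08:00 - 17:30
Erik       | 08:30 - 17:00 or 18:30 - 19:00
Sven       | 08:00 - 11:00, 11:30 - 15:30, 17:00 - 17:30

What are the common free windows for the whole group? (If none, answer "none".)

09:00-11:00, 14:00-15:30

Ulla ∩ Viktor: 09:00-12:30, 14:00-16:30.
Ulla ∩ Viktor ∩ Priya: 09:00-11:00, 14:00-16:30.
Ulla ∩ Viktor ∩ Priya ∩ Callum: 09:00-11:00, 14:00-16:30.
Ulla ∩ Viktor ∩ Priya ∩ Callum ∩ Erik: 09:00-11:00, 14:00-16:30.
Ulla ∩ Viktor ∩ Priya ∩ Callum ∩ Erik ∩ Sven: 09:00-11:00, 14:00-15:30.
Those are the intersection windows.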